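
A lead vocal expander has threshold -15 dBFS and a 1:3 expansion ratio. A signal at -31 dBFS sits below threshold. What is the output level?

The input is 16 dB below the -15 dBFS threshold.
A 1:3 expander multiplies undershoot by 3: 16 × 3 = 48 dB below threshold.
Output = -15 − 48 = -63 dBFS.

-63 dBFS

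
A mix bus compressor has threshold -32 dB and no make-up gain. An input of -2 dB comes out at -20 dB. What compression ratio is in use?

2.5:1

Input overshoot = -2 − (-32) = 30 dB; output overshoot = -20 − (-32) = 12 dB.
Ratio = 30 / 12 = 2.5.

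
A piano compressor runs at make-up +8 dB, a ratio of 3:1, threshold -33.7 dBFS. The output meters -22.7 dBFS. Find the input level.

-24.7 dBFS

Before make-up, the level was -22.7 − 8 = -30.7 dBFS.
That's 3 dB above the -33.7 dBFS threshold.
Undo the ratio: input overshoot = 3 × 3 = 9 dB, giving input = -24.7 dBFS.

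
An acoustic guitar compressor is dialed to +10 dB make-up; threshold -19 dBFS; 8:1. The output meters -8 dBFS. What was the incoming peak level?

Remove make-up: -8 − 10 = -18 dBFS.
Post-compression overshoot = -18 − (-19) = 1 dB.
Before 8:1 compression the overshoot was 1 × 8 = 8 dB, so input = -19 + 8 = -11 dBFS.

-11 dBFS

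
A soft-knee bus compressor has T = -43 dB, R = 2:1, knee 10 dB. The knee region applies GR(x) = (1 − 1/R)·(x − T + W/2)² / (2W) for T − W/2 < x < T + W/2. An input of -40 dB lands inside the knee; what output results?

x − T + W/2 = -40 − (-43) + 5 = 8.
GR = (1 − 1/2) × 8² / 20 = 0.5 × 64 / 20 = 1.6 dB.
Output = -40 − 1.6 = -41.6 dB.

-41.6 dB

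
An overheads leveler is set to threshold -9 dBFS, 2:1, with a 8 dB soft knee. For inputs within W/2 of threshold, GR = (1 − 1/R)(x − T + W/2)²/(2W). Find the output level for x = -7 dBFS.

x − T + W/2 = -7 − (-9) + 4 = 6.
GR = (1 − 1/2) × 6² / 16 = 0.5 × 36 / 16 = 1.125 dB.
Output = -7 − 1.125 = -8.125 dBFS.

-8.125 dBFS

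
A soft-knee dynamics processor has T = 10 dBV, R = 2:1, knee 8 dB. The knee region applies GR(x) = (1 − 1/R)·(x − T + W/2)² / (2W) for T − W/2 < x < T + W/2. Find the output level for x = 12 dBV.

10.875 dBV

x − T + W/2 = 12 − 10 + 4 = 6.
GR = (1 − 1/2) × 6² / 16 = 0.5 × 36 / 16 = 1.125 dB.
Output = 12 − 1.125 = 10.875 dBV.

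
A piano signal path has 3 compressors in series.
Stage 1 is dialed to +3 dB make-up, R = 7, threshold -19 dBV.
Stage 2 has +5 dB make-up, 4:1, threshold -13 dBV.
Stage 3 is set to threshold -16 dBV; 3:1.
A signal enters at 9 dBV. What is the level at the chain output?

-13.25 dBV

Stage 1: overshoot 28 dB → 28/7 = 4 dB → -15 dBV; +3 dB make-up → -12 dBV.
Stage 2: -12 dBV is 1 dB over -13 dBV; at 4:1 that becomes 0.25 dB over, giving -12.75 dBV; +5 dB make-up → -7.75 dBV.
Stage 3: -7.75 dBV is 8.25 dB over -16 dBV; at 3:1 that becomes 2.75 dB over, giving -13.25 dBV.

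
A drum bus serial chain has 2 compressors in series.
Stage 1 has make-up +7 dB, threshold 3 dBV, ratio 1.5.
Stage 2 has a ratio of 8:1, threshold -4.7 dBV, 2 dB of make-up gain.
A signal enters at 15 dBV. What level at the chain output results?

0.1375 dBV

Stage 1: 12 dB above 3 dBV, reduced 1.5:1 to 8 dB above → 11 dBV; +7 dB make-up → 18 dBV.
Stage 2: 18 dBV is 22.7 dB over -4.7 dBV; at 8:1 that becomes 2.8375 dB over, giving -1.8625 dBV; +2 dB make-up → 0.1375 dBV.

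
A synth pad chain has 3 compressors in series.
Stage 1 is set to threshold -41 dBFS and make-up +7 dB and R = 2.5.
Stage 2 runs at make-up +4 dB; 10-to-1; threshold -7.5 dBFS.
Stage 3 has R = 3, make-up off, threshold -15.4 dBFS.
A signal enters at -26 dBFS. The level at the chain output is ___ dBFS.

-24 dBFS

Stage 1: 15 dB above -41 dBFS, reduced 2.5:1 to 6 dB above → -35 dBFS; +7 dB make-up → -28 dBFS.
Stage 2: below threshold (-28 ≤ -7.5); passes unchanged; make-up brings it to -24 dBFS.
Stage 3: below threshold (-24 ≤ -15.4); passes unchanged; output -24 dBFS.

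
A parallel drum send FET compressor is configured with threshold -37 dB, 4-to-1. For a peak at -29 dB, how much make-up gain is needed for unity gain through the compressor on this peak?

6 dB

The peak compresses to -37 + 8/4 = -35 dB.
To reach -29 dB requires -29 − (-35) = 6 dB of make-up.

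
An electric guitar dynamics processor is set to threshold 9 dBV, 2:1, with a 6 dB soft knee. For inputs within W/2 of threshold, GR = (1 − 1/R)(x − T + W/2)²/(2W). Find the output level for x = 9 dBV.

8.625 dBV

x − T + W/2 = 9 − 9 + 3 = 3.
GR = (1 − 1/2) × 3² / 12 = 0.5 × 9 / 12 = 0.375 dB.
Output = 9 − 0.375 = 8.625 dBV.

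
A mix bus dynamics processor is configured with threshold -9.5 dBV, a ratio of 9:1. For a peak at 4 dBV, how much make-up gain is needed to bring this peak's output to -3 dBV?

Overshoot 13.5 dB → 13.5/9 = 1.5 dB after compression, so the compressed level is -9.5 + 1.5 = -8 dBV.
Make-up = target − compressed = -3 − (-8) = 5 dB.

5 dB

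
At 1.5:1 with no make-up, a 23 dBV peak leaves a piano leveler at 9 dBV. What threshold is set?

-19 dBV

Let T be the threshold. Output overshoot = (input overshoot)/R, so 9 − T = (23 − T)/1.5.
1.5·(9 − T) = 23 − T → 0.5·T = 13.5 − 23 = -9.5.
T = -9.5/0.5 = -19 dBV.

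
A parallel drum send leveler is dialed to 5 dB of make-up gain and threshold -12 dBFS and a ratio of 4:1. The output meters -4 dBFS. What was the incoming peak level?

0 dBFS

Remove make-up: -4 − 5 = -9 dBFS.
That's 3 dB above the -12 dBFS threshold.
Undo the ratio: input overshoot = 3 × 4 = 12 dB, giving input = 0 dBFS.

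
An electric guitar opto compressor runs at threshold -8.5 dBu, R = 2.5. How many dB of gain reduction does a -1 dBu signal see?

The signal is 7.5 dB above threshold.
At 2.5:1, output sits 7.5/2.5 = 3 dB above threshold.
GR = overshoot in − overshoot out = 7.5 − 3 = 4.5 dB.

4.5 dB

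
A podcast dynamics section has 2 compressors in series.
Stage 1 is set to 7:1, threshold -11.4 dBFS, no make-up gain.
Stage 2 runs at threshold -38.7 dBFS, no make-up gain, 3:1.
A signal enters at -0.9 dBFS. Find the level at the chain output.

Stage 1: 10.5 dB above -11.4 dBFS, reduced 7:1 to 1.5 dB above → -9.9 dBFS.
Stage 2: overshoot 28.8 dB → 28.8/3 = 9.6 dB → -29.1 dBFS.

-29.1 dBFS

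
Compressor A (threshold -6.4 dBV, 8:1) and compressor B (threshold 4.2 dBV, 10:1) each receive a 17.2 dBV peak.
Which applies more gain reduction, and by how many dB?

A: 23.6 dB over, compressed to 2.95 dB over, so 20.65 dB of GR.
B: 13 dB over, compressed to 1.3 dB over, so 11.7 dB of GR.
Difference: 8.95 dB in favour of A.

A, by 8.95 dB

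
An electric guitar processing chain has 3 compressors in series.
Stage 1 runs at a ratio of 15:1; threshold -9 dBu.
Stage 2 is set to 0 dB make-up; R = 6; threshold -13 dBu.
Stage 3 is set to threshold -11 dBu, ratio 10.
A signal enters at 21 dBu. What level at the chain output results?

Stage 1: 30 dB above -9 dBu, reduced 15:1 to 2 dB above → -7 dBu.
Stage 2: overshoot 6 dB → 6/6 = 1 dB → -12 dBu.
Stage 3: -12 dBu ≤ -11 dBu, so stage 3 doesn't engage; output -12 dBu.

-12 dBu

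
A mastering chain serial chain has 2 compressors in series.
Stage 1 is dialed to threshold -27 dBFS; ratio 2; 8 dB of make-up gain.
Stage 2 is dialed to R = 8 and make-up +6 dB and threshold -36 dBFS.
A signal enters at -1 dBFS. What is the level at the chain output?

Stage 1: overshoot 26 dB → 26/2 = 13 dB → -14 dBFS; +8 dB make-up → -6 dBFS.
Stage 2: overshoot 30 dB → 30/8 = 3.75 dB → -32.25 dBFS; +6 dB make-up → -26.25 dBFS.

-26.25 dBFS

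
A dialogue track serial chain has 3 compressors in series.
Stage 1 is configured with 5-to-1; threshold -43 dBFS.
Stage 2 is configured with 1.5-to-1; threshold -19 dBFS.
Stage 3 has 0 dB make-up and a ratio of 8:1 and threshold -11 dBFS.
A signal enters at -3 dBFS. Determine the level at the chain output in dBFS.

-35 dBFS

Stage 1: -3 dBFS is 40 dB over -43 dBFS; at 5:1 that becomes 8 dB over, giving -35 dBFS.
Stage 2: -35 dBFS is at or below the -19 dBFS threshold — no compression; output -35 dBFS.
Stage 3: -35 dBFS ≤ -11 dBFS, so stage 3 doesn't engage; output -35 dBFS.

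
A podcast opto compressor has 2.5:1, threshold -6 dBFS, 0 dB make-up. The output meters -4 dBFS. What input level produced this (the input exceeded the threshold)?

Post-compression overshoot = -4 − (-6) = 2 dB.
Input overshoot = R × output overshoot = 5 dB → input = -6 + 5 = -1 dBFS.

-1 dBFS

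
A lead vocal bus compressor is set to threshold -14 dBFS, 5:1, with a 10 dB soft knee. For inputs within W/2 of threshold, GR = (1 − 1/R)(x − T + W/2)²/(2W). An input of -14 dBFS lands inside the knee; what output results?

x − T + W/2 = -14 − (-14) + 5 = 5.
GR = (1 − 1/5) × 5² / 20 = 0.8 × 25 / 20 = 1 dB.
Output = -14 − 1 = -15 dBFS.

-15 dBFS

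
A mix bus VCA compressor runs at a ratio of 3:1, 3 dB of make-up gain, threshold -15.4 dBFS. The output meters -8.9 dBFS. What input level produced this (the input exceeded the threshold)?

Stripping the +3 dB make-up gives -11.9 dBFS at the gain stage.
The compressed level sits -11.9 − (-15.4) = 3.5 dB over threshold.
Undo the ratio: input overshoot = 3.5 × 3 = 10.5 dB, giving input = -4.9 dBFS.

-4.9 dBFS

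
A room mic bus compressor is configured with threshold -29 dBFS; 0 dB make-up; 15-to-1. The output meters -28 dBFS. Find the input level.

-14 dBFS

Post-compression overshoot = -28 − (-29) = 1 dB.
Input overshoot = R × output overshoot = 15 dB → input = -29 + 15 = -14 dBFS.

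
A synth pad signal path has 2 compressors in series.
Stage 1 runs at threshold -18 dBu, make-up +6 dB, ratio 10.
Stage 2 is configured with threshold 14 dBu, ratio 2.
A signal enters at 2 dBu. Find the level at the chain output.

Stage 1: 2 dBu is 20 dB over -18 dBu; at 10:1 that becomes 2 dB over, giving -16 dBu; +6 dB make-up → -10 dBu.
Stage 2: below threshold (-10 ≤ 14); passes unchanged; output -10 dBu.

-10 dBu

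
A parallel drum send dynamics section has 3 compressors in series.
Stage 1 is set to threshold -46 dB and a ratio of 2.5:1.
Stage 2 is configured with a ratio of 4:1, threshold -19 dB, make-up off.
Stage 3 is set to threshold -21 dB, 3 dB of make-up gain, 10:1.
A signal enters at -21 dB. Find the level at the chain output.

Stage 1: -21 dB is 25 dB over -46 dB; at 2.5:1 that becomes 10 dB over, giving -36 dB.
Stage 2: -36 dB ≤ -19 dB, so stage 2 doesn't engage; output -36 dB.
Stage 3: below threshold (-36 ≤ -21); passes unchanged; make-up brings it to -33 dB.

-33 dB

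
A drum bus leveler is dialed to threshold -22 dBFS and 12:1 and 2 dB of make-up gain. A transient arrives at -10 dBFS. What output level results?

-19 dBFS

Overshoot: -10 − (-22) = 12 dB.
12:1 compression reduces that to 12/12 = 1 dB over.
That puts the output at -21 dBFS; make-up adds 2 dB, giving -19 dBFS.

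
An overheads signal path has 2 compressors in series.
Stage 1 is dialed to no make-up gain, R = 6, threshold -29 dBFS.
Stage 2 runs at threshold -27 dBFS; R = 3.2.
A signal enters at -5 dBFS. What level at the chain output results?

Stage 1: 24 dB above -29 dBFS, reduced 6:1 to 4 dB above → -25 dBFS.
Stage 2: 2 dB above -27 dBFS, reduced 3.2:1 to 0.625 dB above → -26.375 dBFS.

-26.375 dBFS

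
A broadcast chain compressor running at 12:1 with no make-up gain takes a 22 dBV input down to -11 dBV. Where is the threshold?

-14 dBV

Let T be the threshold. Output overshoot = (input overshoot)/R, so -11 − T = (22 − T)/12.
12·(-11 − T) = 22 − T → 11·T = -132 − 22 = -154.
T = -154/11 = -14 dBV.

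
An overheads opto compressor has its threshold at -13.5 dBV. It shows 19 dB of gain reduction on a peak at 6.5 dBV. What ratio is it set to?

20:1

Input overshoot = 6.5 − (-13.5) = 20 dB.
Output overshoot = 20 − 19 = 1 dB.
Ratio = input overshoot / output overshoot = 20 / 1 = 20.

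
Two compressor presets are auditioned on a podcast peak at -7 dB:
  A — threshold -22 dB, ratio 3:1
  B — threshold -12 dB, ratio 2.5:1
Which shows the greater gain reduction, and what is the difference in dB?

A: overshoot 15 dB → output overshoot 5 dB → GR 10 dB.
B: overshoot 5 dB → output overshoot 2 dB → GR 3 dB.
A applies 7 dB more gain reduction.

A, by 7 dB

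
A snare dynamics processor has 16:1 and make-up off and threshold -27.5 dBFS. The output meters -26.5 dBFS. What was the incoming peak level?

Post-compression overshoot = -26.5 − (-27.5) = 1 dB.
Undo the ratio: input overshoot = 1 × 16 = 16 dB, giving input = -11.5 dBFS.

-11.5 dBFS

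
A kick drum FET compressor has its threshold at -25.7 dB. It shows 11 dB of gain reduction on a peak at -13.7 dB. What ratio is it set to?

12:1

Input overshoot = -13.7 − (-25.7) = 12 dB.
Output overshoot = 12 − 11 = 1 dB.
Ratio = input overshoot / output overshoot = 12 / 1 = 12.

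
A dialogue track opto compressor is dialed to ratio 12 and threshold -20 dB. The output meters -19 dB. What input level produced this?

-8 dB

That's 1 dB above the -20 dB threshold.
Undo the ratio: input overshoot = 1 × 12 = 12 dB, giving input = -8 dB.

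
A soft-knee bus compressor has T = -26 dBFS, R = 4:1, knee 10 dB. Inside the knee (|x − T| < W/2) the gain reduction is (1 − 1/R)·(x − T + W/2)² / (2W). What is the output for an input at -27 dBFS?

-27.6 dBFS

x − T + W/2 = -27 − (-26) + 5 = 4.
GR = (1 − 1/4) × 4² / 20 = 0.75 × 16 / 20 = 0.6 dB.
Output = -27 − 0.6 = -27.6 dBFS.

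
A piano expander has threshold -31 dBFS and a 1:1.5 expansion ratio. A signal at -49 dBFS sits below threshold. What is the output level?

Below threshold, a 1:1.5 expander applies gain = (1.5−1)×(T − x) of attenuation.
(1.5−1) × 18 = 9 dB, so output = -49 − 9 = -58 dBFS.

-58 dBFS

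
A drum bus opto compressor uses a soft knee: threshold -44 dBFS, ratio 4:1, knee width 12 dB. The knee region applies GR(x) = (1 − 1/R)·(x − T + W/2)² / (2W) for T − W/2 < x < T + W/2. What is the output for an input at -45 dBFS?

x − T + W/2 = -45 − (-44) + 6 = 5.
GR = (1 − 1/4) × 5² / 24 = 0.75 × 25 / 24 = 0.78125 dB.
Output = -45 − 0.78125 = -45.78125 dBFS.

-45.78125 dBFS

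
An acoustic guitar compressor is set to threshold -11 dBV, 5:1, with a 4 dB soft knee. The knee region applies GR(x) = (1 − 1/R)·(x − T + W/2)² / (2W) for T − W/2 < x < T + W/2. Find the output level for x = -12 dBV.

x − T + W/2 = -12 − (-11) + 2 = 1.
GR = (1 − 1/5) × 1² / 8 = 0.8 × 1 / 8 = 0.1 dB.
Output = -12 − 0.1 = -12.1 dBV.

-12.1 dBV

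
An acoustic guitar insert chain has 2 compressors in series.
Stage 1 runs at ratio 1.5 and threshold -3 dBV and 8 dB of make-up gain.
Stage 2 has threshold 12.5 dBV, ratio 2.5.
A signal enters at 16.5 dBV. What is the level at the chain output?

14.7 dBV

Stage 1: 19.5 dB above -3 dBV, reduced 1.5:1 to 13 dB above → 10 dBV; +8 dB make-up → 18 dBV.
Stage 2: overshoot 5.5 dB → 5.5/2.5 = 2.2 dB → 14.7 dBV.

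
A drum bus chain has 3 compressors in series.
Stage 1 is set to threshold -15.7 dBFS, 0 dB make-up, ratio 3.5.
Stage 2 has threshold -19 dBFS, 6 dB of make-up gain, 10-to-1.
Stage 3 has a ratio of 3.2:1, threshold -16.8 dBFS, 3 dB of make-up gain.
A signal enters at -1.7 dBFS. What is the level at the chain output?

Stage 1: -1.7 dBFS is 14 dB over -15.7 dBFS; at 3.5:1 that becomes 4 dB over, giving -11.7 dBFS.
Stage 2: 7.3 dB above -19 dBFS, reduced 10:1 to 0.73 dB above → -18.27 dBFS; +6 dB make-up → -12.27 dBFS.
Stage 3: -12.27 dBFS is 4.53 dB over -16.8 dBFS; at 3.2:1 that becomes 1.415625 dB over, giving -15.384375 dBFS; +3 dB make-up → -12.384375 dBFS.

-12.384375 dBFS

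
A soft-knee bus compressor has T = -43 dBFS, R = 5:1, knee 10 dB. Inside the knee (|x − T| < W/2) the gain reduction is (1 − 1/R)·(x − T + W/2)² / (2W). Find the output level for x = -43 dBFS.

-44 dBFS

x − T + W/2 = -43 − (-43) + 5 = 5.
GR = (1 − 1/5) × 5² / 20 = 0.8 × 25 / 20 = 1 dB.
Output = -43 − 1 = -44 dBFS.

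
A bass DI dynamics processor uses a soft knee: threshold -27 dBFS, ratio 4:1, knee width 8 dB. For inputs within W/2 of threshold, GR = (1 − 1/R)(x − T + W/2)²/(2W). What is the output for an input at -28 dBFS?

x − T + W/2 = -28 − (-27) + 4 = 3.
GR = (1 − 1/4) × 3² / 16 = 0.75 × 9 / 16 = 0.421875 dB.
Output = -28 − 0.421875 = -28.421875 dBFS.

-28.421875 dBFS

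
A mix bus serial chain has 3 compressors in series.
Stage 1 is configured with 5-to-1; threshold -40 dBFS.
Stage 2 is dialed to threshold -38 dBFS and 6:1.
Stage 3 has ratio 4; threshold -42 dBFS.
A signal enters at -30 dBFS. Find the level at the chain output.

Stage 1: 10 dB above -40 dBFS, reduced 5:1 to 2 dB above → -38 dBFS.
Stage 2: -38 dBFS is at or below the -38 dBFS threshold — no compression; output -38 dBFS.
Stage 3: 4 dB above -42 dBFS, reduced 4:1 to 1 dB above → -41 dBFS.

-41 dBFS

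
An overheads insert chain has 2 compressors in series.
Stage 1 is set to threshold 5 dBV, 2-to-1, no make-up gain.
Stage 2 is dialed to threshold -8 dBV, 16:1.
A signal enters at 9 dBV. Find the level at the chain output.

-7.0625 dBV

Stage 1: 4 dB above 5 dBV, reduced 2:1 to 2 dB above → 7 dBV.
Stage 2: overshoot 15 dB → 15/16 = 0.9375 dB → -7.0625 dBV.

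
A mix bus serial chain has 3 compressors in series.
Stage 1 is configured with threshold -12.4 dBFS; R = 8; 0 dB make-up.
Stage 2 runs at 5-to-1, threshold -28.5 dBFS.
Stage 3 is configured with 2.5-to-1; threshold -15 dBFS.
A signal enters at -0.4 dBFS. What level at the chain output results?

Stage 1: overshoot 12 dB → 12/8 = 1.5 dB → -10.9 dBFS.
Stage 2: -10.9 dBFS is 17.6 dB over -28.5 dBFS; at 5:1 that becomes 3.52 dB over, giving -24.98 dBFS.
Stage 3: -24.98 dBFS ≤ -15 dBFS, so stage 3 doesn't engage; output -24.98 dBFS.

-24.98 dBFS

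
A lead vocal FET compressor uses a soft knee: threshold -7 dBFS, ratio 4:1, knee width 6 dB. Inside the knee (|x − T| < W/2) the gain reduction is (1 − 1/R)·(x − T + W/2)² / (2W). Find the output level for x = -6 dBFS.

x − T + W/2 = -6 − (-7) + 3 = 4.
GR = (1 − 1/4) × 4² / 12 = 0.75 × 16 / 12 = 1 dB.
Output = -6 − 1 = -7 dBFS.

-7 dBFS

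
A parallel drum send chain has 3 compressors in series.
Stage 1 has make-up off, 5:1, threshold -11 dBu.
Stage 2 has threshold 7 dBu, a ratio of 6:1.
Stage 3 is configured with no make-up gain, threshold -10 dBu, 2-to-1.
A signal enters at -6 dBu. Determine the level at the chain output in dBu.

-10 dBu

Stage 1: 5 dB above -11 dBu, reduced 5:1 to 1 dB above → -10 dBu.
Stage 2: below threshold (-10 ≤ 7); passes unchanged; output -10 dBu.
Stage 3: below threshold (-10 ≤ -10); passes unchanged; output -10 dBu.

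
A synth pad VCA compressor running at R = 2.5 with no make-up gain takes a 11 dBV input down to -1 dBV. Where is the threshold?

-9 dBV

Gain reduction = 11 − (-1) = 12 dB; output overshoot = GR / (R − 1) = 12 / 1.5 = 8 dB.
Threshold = output − output overshoot = -1 − 8 = -9 dBV.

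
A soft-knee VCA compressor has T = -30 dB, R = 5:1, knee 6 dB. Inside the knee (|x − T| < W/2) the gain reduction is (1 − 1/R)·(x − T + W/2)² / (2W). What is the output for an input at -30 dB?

x − T + W/2 = -30 − (-30) + 3 = 3.
GR = (1 − 1/5) × 3² / 12 = 0.8 × 9 / 12 = 0.6 dB.
Output = -30 − 0.6 = -30.6 dB.

-30.6 dB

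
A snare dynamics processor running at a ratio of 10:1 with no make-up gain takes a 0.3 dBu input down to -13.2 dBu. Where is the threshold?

Input is 15 dB above T (since output overshoot × R = input overshoot: (-13.2 − T)·10 = 0.3 − T gives T = -14.7 dBu).
Check: -14.7 + (0.3 − (-14.7))/10 = -14.7 + 1.5 = -13.2 dBu. ✓

-14.7 dBu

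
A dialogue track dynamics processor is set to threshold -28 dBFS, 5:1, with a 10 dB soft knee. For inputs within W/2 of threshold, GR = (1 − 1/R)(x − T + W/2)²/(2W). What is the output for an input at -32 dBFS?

-32.04 dBFS

x − T + W/2 = -32 − (-28) + 5 = 1.
GR = (1 − 1/5) × 1² / 20 = 0.8 × 1 / 20 = 0.04 dB.
Output = -32 − 0.04 = -32.04 dBFS.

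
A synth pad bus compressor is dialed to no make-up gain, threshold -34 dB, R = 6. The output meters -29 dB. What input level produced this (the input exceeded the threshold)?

-4 dB

Post-compression overshoot = -29 − (-34) = 5 dB.
Before 6:1 compression the overshoot was 5 × 6 = 30 dB, so input = -34 + 30 = -4 dB.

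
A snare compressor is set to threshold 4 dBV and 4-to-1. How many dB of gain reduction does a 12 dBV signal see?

12 dBV exceeds the threshold by 8 dB.
At 4:1, output sits 8/4 = 2 dB above threshold.
So the signal is attenuated by 8 − 2 = 6 dB.

6 dB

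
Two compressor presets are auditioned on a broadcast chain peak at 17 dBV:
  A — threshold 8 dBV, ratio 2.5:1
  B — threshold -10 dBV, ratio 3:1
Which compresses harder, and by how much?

B, by 12.6 dB

A: 9 dB over, compressed to 3.6 dB over, so 5.4 dB of GR.
B: 27 dB over, compressed to 9 dB over, so 18 dB of GR.
Difference: 12.6 dB in favour of B.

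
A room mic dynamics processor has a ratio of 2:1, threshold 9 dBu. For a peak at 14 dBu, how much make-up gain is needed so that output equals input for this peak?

2.5 dB

Overshoot 5 dB → 5/2 = 2.5 dB after compression, so the compressed level is 9 + 2.5 = 11.5 dBu.
Make-up = target − compressed = 14 − 11.5 = 2.5 dB.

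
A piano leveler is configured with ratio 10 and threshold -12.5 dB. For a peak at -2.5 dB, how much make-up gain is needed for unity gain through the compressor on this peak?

9 dB

Overshoot 10 dB → 10/10 = 1 dB after compression, so the compressed level is -12.5 + 1 = -11.5 dB.
Make-up = target − compressed = -2.5 − (-11.5) = 9 dB.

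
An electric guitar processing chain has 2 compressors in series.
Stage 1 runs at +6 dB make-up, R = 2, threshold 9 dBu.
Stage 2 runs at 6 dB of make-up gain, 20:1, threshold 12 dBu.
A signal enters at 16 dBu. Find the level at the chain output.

18.325 dBu

Stage 1: 16 dBu is 7 dB over 9 dBu; at 2:1 that becomes 3.5 dB over, giving 12.5 dBu; +6 dB make-up → 18.5 dBu.
Stage 2: overshoot 6.5 dB → 6.5/20 = 0.325 dB → 12.325 dBu; +6 dB make-up → 18.325 dBu.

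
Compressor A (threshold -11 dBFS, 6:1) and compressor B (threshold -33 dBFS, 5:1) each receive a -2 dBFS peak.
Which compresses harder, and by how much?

A: overshoot 9 dB → output overshoot 1.5 dB → GR 7.5 dB.
B: overshoot 31 dB → output overshoot 6.2 dB → GR 24.8 dB.
B reduces 17.3 dB more.

B, by 17.3 dB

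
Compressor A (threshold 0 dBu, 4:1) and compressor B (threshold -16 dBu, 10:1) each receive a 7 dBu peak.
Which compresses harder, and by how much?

B, by 15.45 dB

A: GR = 7 − 7/4 = 5.25 dB.
B: GR = 23 − 23/10 = 20.7 dB.
Difference: 15.45 dB in favour of B.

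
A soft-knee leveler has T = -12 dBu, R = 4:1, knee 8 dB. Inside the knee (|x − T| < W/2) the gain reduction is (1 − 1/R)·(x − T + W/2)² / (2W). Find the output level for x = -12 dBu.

-12.75 dBu

x − T + W/2 = -12 − (-12) + 4 = 4.
GR = (1 − 1/4) × 4² / 16 = 0.75 × 16 / 16 = 0.75 dB.
Output = -12 − 0.75 = -12.75 dBu.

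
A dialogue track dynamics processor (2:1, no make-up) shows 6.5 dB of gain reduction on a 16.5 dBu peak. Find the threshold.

Input is 13 dB above T (since output overshoot × R = input overshoot: (10 − T)·2 = 16.5 − T gives T = 3.5 dBu).
Check: 3.5 + (16.5 − 3.5)/2 = 3.5 + 6.5 = 10 dBu. ✓

3.5 dBu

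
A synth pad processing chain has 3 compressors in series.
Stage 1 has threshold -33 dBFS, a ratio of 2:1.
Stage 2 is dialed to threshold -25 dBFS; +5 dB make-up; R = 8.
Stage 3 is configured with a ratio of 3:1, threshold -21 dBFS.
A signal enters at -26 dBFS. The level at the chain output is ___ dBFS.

-24.5 dBFS

Stage 1: -26 dBFS is 7 dB over -33 dBFS; at 2:1 that becomes 3.5 dB over, giving -29.5 dBFS.
Stage 2: below threshold (-29.5 ≤ -25); passes unchanged; make-up brings it to -24.5 dBFS.
Stage 3: below threshold (-24.5 ≤ -21); passes unchanged; output -24.5 dBFS.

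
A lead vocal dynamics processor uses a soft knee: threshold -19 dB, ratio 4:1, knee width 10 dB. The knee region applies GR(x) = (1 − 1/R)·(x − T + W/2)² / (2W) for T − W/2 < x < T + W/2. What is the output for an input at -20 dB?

-20.6 dB

x − T + W/2 = -20 − (-19) + 5 = 4.
GR = (1 − 1/4) × 4² / 20 = 0.75 × 16 / 20 = 0.6 dB.
Output = -20 − 0.6 = -20.6 dB.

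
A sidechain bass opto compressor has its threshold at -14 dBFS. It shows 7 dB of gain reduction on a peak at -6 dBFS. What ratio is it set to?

Input overshoot = -6 − (-14) = 8 dB.
Output overshoot = 8 − 7 = 1 dB.
Ratio = input overshoot / output overshoot = 8 / 1 = 8.

8:1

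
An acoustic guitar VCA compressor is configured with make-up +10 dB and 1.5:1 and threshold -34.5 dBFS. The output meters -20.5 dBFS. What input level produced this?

-28.5 dBFS

Remove make-up: -20.5 − 10 = -30.5 dBFS.
Post-compression overshoot = -30.5 − (-34.5) = 4 dB.
Input overshoot = R × output overshoot = 6 dB → input = -34.5 + 6 = -28.5 dBFS.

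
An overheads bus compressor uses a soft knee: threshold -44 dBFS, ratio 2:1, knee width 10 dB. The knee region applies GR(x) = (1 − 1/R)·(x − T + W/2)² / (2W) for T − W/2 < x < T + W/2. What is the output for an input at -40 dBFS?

-42.025 dBFS

x − T + W/2 = -40 − (-44) + 5 = 9.
GR = (1 − 1/2) × 9² / 20 = 0.5 × 81 / 20 = 2.025 dB.
Output = -40 − 2.025 = -42.025 dBFS.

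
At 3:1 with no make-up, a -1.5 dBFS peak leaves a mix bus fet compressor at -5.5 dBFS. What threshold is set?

-7.5 dBFS

Let T be the threshold. Output overshoot = (input overshoot)/R, so -5.5 − T = (-1.5 − T)/3.
3·(-5.5 − T) = -1.5 − T → 2·T = -16.5 − (-1.5) = -15.
T = -15/2 = -7.5 dBFS.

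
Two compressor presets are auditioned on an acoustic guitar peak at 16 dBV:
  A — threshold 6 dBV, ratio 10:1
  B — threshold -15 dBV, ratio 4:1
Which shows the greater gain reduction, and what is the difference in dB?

A: overshoot 10 dB → output overshoot 1 dB → GR 9 dB.
B: overshoot 31 dB → output overshoot 7.75 dB → GR 23.25 dB.
B reduces 14.25 dB more.

B, by 14.25 dB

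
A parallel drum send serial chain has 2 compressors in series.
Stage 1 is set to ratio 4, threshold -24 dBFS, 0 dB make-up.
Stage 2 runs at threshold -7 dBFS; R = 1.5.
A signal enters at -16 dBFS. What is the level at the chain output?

Stage 1: overshoot 8 dB → 8/4 = 2 dB → -22 dBFS.
Stage 2: below threshold (-22 ≤ -7); passes unchanged; output -22 dBFS.

-22 dBFS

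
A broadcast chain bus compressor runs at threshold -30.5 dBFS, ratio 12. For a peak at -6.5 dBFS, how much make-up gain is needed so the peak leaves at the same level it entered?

Overshoot 24 dB → 24/12 = 2 dB after compression, so the compressed level is -30.5 + 2 = -28.5 dBFS.
Make-up = target − compressed = -6.5 − (-28.5) = 22 dB.

22 dB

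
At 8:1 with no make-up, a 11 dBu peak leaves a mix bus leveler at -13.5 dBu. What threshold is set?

Input is 28 dB above T (since output overshoot × R = input overshoot: (-13.5 − T)·8 = 11 − T gives T = -17 dBu).
Check: -17 + (11 − (-17))/8 = -17 + 3.5 = -13.5 dBu. ✓

-17 dBu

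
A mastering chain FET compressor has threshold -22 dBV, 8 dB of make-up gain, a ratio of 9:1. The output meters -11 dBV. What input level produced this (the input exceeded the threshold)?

5 dBV

Stripping the +8 dB make-up gives -19 dBV at the gain stage.
The compressed level sits -19 − (-22) = 3 dB over threshold.
Undo the ratio: input overshoot = 3 × 9 = 27 dB, giving input = 5 dBV.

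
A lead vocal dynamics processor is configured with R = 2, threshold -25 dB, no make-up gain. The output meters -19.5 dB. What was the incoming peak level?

-14 dB

Post-compression overshoot = -19.5 − (-25) = 5.5 dB.
Before 2:1 compression the overshoot was 5.5 × 2 = 11 dB, so input = -25 + 11 = -14 dB.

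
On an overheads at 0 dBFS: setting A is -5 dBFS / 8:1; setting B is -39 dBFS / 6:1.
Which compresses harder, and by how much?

B, by 28.125 dB

A: 5 dB over, compressed to 0.625 dB over, so 4.375 dB of GR.
B: 39 dB over, compressed to 6.5 dB over, so 32.5 dB of GR.
B reduces 28.125 dB more.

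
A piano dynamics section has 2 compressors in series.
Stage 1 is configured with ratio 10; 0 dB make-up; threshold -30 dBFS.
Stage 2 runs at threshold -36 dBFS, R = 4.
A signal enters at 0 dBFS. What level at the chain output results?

Stage 1: 30 dB above -30 dBFS, reduced 10:1 to 3 dB above → -27 dBFS.
Stage 2: 9 dB above -36 dBFS, reduced 4:1 to 2.25 dB above → -33.75 dBFS.

-33.75 dBFS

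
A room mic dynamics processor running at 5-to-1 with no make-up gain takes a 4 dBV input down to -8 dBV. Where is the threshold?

Let T be the threshold. Output overshoot = (input overshoot)/R, so -8 − T = (4 − T)/5.
5·(-8 − T) = 4 − T → 4·T = -40 − 4 = -44.
T = -44/4 = -11 dBV.

-11 dBV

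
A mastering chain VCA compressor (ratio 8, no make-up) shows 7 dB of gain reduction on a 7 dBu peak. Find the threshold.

-1 dBu

Gain reduction = 7 − 0 = 7 dB; output overshoot = GR / (R − 1) = 7 / 7 = 1 dB.
Threshold = output − output overshoot = 0 − 1 = -1 dBu.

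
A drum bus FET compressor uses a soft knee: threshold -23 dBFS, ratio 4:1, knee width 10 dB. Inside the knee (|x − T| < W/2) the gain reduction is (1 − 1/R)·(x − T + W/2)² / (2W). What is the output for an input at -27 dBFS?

x − T + W/2 = -27 − (-23) + 5 = 1.
GR = (1 − 1/4) × 1² / 20 = 0.75 × 1 / 20 = 0.0375 dB.
Output = -27 − 0.0375 = -27.0375 dBFS.

-27.0375 dBFS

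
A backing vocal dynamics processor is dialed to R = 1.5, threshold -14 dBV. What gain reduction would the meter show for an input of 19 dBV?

Overshoot = 19 − (-14) = 33 dB.
After 1.5:1 compression the overshoot becomes 33/1.5 = 22 dB.
Gain reduction = 33 − 22 = 11 dB.

11 dB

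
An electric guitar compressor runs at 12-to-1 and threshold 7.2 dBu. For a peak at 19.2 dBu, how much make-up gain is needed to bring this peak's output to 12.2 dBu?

Overshoot 12 dB → 12/12 = 1 dB after compression, so the compressed level is 7.2 + 1 = 8.2 dBu.
Make-up = target − compressed = 12.2 − 8.2 = 4 dB.

4 dB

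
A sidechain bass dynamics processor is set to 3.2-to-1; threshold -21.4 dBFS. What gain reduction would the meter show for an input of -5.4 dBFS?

11 dB

-5.4 dBFS exceeds the threshold by 16 dB.
After 3.2:1 compression the overshoot becomes 16/3.2 = 5 dB.
GR = overshoot in − overshoot out = 16 − 5 = 11 dB.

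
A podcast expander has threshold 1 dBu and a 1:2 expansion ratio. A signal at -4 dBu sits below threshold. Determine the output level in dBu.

-9 dBu

Below threshold, a 1:2 expander applies gain = (2−1)×(T − x) of attenuation.
(2−1) × 5 = 5 dB, so output = -4 − 5 = -9 dBu.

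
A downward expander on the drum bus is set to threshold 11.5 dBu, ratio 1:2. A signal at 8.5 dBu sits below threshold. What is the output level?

5.5 dBu

The input is 3 dB below the 11.5 dBu threshold.
A 1:2 expander multiplies undershoot by 2: 3 × 2 = 6 dB below threshold.
Output = 11.5 − 6 = 5.5 dBu.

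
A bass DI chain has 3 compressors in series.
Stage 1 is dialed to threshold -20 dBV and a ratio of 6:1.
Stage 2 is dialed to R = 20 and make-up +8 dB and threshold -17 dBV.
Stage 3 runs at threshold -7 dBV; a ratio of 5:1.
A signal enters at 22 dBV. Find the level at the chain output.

-8.8 dBV

Stage 1: overshoot 42 dB → 42/6 = 7 dB → -13 dBV.
Stage 2: 4 dB above -17 dBV, reduced 20:1 to 0.2 dB above → -16.8 dBV; +8 dB make-up → -8.8 dBV.
Stage 3: -8.8 dBV is at or below the -7 dBV threshold — no compression; output -8.8 dBV.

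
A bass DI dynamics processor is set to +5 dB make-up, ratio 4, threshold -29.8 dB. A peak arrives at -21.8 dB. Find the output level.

-22.8 dB

The input is 8 dB above the -29.8 dB threshold.
The 8 dB excess becomes 2 dB after 4:1 reduction.
So the level is -29.8 + 2 = -27.8 dB; make-up adds 5 dB, giving -22.8 dB.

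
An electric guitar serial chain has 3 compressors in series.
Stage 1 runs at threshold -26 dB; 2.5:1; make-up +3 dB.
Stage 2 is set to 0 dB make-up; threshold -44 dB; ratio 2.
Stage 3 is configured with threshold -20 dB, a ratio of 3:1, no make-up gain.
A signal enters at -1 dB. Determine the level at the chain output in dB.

Stage 1: 25 dB above -26 dB, reduced 2.5:1 to 10 dB above → -16 dB; +3 dB make-up → -13 dB.
Stage 2: -13 dB is 31 dB over -44 dB; at 2:1 that becomes 15.5 dB over, giving -28.5 dB.
Stage 3: below threshold (-28.5 ≤ -20); passes unchanged; output -28.5 dB.

-28.5 dB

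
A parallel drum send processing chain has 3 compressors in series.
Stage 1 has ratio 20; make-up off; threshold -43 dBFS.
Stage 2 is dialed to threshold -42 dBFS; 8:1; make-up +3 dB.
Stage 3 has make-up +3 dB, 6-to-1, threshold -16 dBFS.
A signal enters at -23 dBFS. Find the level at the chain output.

Stage 1: 20 dB above -43 dBFS, reduced 20:1 to 1 dB above → -42 dBFS.
Stage 2: -42 dBFS ≤ -42 dBFS, so stage 2 doesn't engage; make-up brings it to -39 dBFS.
Stage 3: -39 dBFS ≤ -16 dBFS, so stage 3 doesn't engage; make-up brings it to -36 dBFS.

-36 dBFS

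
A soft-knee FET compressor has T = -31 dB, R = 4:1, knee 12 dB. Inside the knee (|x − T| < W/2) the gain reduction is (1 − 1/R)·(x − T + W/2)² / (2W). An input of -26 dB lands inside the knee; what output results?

-29.78125 dB

x − T + W/2 = -26 − (-31) + 6 = 11.
GR = (1 − 1/4) × 11² / 24 = 0.75 × 121 / 24 = 3.78125 dB.
Output = -26 − 3.78125 = -29.78125 dB.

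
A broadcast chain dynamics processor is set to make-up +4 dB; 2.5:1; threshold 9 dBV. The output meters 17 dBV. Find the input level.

Remove make-up: 17 − 4 = 13 dBV.
Post-compression overshoot = 13 − 9 = 4 dB.
Input overshoot = R × output overshoot = 10 dB → input = 9 + 10 = 19 dBV.

19 dBV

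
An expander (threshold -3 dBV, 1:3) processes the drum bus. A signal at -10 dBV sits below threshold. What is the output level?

The input is 7 dB below the -3 dBV threshold.
A 1:3 expander multiplies undershoot by 3: 7 × 3 = 21 dB below threshold.
Output = -3 − 21 = -24 dBV.

-24 dBV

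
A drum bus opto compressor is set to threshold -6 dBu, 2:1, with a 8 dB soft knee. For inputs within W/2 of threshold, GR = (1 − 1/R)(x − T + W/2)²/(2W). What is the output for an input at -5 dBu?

x − T + W/2 = -5 − (-6) + 4 = 5.
GR = (1 − 1/2) × 5² / 16 = 0.5 × 25 / 16 = 0.78125 dB.
Output = -5 − 0.78125 = -5.78125 dBu.

-5.78125 dBu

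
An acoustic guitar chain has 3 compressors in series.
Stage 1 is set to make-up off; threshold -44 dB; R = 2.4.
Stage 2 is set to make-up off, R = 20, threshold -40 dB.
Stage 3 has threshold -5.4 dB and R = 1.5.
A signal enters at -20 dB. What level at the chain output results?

Stage 1: overshoot 24 dB → 24/2.4 = 10 dB → -34 dB.
Stage 2: 6 dB above -40 dB, reduced 20:1 to 0.3 dB above → -39.7 dB.
Stage 3: -39.7 dB ≤ -5.4 dB, so stage 3 doesn't engage; output -39.7 dB.

-39.7 dB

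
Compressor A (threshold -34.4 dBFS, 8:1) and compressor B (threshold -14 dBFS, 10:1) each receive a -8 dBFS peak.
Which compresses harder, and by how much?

A: 26.4 dB over, compressed to 3.3 dB over, so 23.1 dB of GR.
B: 6 dB over, compressed to 0.6 dB over, so 5.4 dB of GR.
Difference: 17.7 dB in favour of A.

A, by 17.7 dB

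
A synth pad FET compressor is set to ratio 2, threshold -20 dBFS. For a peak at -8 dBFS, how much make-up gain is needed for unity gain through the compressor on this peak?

Without make-up, output = threshold + overshoot/2 = -20 + 6 = -14 dBFS.
Gap to target: 6 dB.

6 dB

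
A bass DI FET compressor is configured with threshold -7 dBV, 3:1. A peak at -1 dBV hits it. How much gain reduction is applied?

-1 dBV exceeds the threshold by 6 dB.
At 3:1, output sits 6/3 = 2 dB above threshold.
Gain reduction = 6 − 2 = 4 dB.

4 dB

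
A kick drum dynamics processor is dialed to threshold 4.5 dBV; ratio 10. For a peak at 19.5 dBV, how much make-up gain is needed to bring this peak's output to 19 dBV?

Overshoot 15 dB → 15/10 = 1.5 dB after compression, so the compressed level is 4.5 + 1.5 = 6 dBV.
Make-up = target − compressed = 19 − 6 = 13 dB.

13 dB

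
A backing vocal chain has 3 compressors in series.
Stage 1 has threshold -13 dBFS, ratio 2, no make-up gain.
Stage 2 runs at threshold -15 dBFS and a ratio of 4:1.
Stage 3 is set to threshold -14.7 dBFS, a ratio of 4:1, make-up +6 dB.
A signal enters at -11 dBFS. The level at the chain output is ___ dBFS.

-8.5875 dBFS

Stage 1: overshoot 2 dB → 2/2 = 1 dB → -12 dBFS.
Stage 2: overshoot 3 dB → 3/4 = 0.75 dB → -14.25 dBFS.
Stage 3: overshoot 0.45 dB → 0.45/4 = 0.1125 dB → -14.5875 dBFS; +6 dB make-up → -8.5875 dBFS.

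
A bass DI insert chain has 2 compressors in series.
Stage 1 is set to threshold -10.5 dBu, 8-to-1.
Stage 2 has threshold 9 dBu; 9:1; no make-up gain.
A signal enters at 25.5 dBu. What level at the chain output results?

Stage 1: 36 dB above -10.5 dBu, reduced 8:1 to 4.5 dB above → -6 dBu.
Stage 2: -6 dBu is at or below the 9 dBu threshold — no compression; output -6 dBu.

-6 dBu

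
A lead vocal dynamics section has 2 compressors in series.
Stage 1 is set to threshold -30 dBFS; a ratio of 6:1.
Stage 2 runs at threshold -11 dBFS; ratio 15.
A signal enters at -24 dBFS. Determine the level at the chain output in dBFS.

-29 dBFS

Stage 1: overshoot 6 dB → 6/6 = 1 dB → -29 dBFS.
Stage 2: -29 dBFS ≤ -11 dBFS, so stage 2 doesn't engage; output -29 dBFS.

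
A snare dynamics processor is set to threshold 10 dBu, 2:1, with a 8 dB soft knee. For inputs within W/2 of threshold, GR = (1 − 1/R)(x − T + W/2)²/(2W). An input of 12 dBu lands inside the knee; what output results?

10.875 dBu

x − T + W/2 = 12 − 10 + 4 = 6.
GR = (1 − 1/2) × 6² / 16 = 0.5 × 36 / 16 = 1.125 dB.
Output = 12 − 1.125 = 10.875 dBu.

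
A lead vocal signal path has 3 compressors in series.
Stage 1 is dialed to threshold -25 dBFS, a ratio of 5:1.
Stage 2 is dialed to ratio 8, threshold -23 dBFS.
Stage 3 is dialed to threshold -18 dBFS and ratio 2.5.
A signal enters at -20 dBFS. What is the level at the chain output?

-24 dBFS

Stage 1: -20 dBFS is 5 dB over -25 dBFS; at 5:1 that becomes 1 dB over, giving -24 dBFS.
Stage 2: -24 dBFS is at or below the -23 dBFS threshold — no compression; output -24 dBFS.
Stage 3: -24 dBFS ≤ -18 dBFS, so stage 3 doesn't engage; output -24 dBFS.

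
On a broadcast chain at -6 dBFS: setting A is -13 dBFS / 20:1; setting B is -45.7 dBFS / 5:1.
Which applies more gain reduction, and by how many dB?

B, by 25.11 dB

A: GR = 7 − 7/20 = 6.65 dB.
B: GR = 39.7 − 39.7/5 = 31.76 dB.
B reduces 25.11 dB more.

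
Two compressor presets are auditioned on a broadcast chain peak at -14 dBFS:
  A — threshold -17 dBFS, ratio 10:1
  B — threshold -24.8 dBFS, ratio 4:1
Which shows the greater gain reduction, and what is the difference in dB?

A: GR = 3 − 3/10 = 2.7 dB.
B: GR = 10.8 − 10.8/4 = 8.1 dB.
B applies 5.4 dB more gain reduction.

B, by 5.4 dB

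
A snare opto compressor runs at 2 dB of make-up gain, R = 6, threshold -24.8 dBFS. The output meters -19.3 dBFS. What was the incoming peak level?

Remove make-up: -19.3 − 2 = -21.3 dBFS.
Post-compression overshoot = -21.3 − (-24.8) = 3.5 dB.
Before 6:1 compression the overshoot was 3.5 × 6 = 21 dB, so input = -24.8 + 21 = -3.8 dBFS.

-3.8 dBFS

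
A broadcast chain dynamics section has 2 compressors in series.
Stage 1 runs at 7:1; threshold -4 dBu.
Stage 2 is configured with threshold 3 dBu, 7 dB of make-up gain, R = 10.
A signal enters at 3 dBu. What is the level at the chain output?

4 dBu

Stage 1: 7 dB above -4 dBu, reduced 7:1 to 1 dB above → -3 dBu.
Stage 2: -3 dBu is at or below the 3 dBu threshold — no compression; make-up brings it to 4 dBu.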